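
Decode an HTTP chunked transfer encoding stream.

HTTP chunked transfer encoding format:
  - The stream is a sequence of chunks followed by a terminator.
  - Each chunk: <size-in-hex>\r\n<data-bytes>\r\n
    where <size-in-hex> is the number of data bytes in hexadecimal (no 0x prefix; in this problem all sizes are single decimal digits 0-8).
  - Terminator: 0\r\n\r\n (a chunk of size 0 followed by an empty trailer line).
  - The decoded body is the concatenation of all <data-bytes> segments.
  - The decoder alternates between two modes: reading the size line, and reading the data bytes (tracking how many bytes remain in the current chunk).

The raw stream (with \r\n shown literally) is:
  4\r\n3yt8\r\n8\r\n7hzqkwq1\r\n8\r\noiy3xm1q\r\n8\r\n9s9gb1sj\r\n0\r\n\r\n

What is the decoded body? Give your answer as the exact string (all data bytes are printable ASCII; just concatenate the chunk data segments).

Answer: 3yt87hzqkwq1oiy3xm1q9s9gb1sj

Derivation:
Chunk 1: stream[0..1]='4' size=0x4=4, data at stream[3..7]='3yt8' -> body[0..4], body so far='3yt8'
Chunk 2: stream[9..10]='8' size=0x8=8, data at stream[12..20]='7hzqkwq1' -> body[4..12], body so far='3yt87hzqkwq1'
Chunk 3: stream[22..23]='8' size=0x8=8, data at stream[25..33]='oiy3xm1q' -> body[12..20], body so far='3yt87hzqkwq1oiy3xm1q'
Chunk 4: stream[35..36]='8' size=0x8=8, data at stream[38..46]='9s9gb1sj' -> body[20..28], body so far='3yt87hzqkwq1oiy3xm1q9s9gb1sj'
Chunk 5: stream[48..49]='0' size=0 (terminator). Final body='3yt87hzqkwq1oiy3xm1q9s9gb1sj' (28 bytes)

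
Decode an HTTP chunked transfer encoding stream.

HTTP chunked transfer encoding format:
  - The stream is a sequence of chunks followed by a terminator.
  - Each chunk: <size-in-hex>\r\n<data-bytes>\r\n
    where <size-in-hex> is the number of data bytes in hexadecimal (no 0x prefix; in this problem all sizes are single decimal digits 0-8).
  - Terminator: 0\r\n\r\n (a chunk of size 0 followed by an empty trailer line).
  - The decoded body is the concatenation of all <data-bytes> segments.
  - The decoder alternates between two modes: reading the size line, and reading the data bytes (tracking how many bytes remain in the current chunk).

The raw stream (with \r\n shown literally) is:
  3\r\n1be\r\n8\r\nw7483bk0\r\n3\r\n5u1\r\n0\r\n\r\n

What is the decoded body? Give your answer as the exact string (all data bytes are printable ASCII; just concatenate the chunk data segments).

Answer: 1bew7483bk05u1

Derivation:
Chunk 1: stream[0..1]='3' size=0x3=3, data at stream[3..6]='1be' -> body[0..3], body so far='1be'
Chunk 2: stream[8..9]='8' size=0x8=8, data at stream[11..19]='w7483bk0' -> body[3..11], body so far='1bew7483bk0'
Chunk 3: stream[21..22]='3' size=0x3=3, data at stream[24..27]='5u1' -> body[11..14], body so far='1bew7483bk05u1'
Chunk 4: stream[29..30]='0' size=0 (terminator). Final body='1bew7483bk05u1' (14 bytes)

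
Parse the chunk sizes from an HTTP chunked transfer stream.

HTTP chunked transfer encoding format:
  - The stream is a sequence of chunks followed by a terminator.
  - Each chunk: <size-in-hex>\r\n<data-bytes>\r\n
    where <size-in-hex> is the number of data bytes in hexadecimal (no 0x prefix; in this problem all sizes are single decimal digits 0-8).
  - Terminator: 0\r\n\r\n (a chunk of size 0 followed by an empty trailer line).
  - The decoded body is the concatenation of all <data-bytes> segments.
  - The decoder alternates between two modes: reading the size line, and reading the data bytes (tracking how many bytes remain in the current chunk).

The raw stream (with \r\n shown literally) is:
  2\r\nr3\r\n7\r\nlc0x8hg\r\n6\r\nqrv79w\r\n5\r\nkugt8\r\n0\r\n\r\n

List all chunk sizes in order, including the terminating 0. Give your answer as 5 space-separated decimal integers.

Answer: 2 7 6 5 0

Derivation:
Chunk 1: stream[0..1]='2' size=0x2=2, data at stream[3..5]='r3' -> body[0..2], body so far='r3'
Chunk 2: stream[7..8]='7' size=0x7=7, data at stream[10..17]='lc0x8hg' -> body[2..9], body so far='r3lc0x8hg'
Chunk 3: stream[19..20]='6' size=0x6=6, data at stream[22..28]='qrv79w' -> body[9..15], body so far='r3lc0x8hgqrv79w'
Chunk 4: stream[30..31]='5' size=0x5=5, data at stream[33..38]='kugt8' -> body[15..20], body so far='r3lc0x8hgqrv79wkugt8'
Chunk 5: stream[40..41]='0' size=0 (terminator). Final body='r3lc0x8hgqrv79wkugt8' (20 bytes)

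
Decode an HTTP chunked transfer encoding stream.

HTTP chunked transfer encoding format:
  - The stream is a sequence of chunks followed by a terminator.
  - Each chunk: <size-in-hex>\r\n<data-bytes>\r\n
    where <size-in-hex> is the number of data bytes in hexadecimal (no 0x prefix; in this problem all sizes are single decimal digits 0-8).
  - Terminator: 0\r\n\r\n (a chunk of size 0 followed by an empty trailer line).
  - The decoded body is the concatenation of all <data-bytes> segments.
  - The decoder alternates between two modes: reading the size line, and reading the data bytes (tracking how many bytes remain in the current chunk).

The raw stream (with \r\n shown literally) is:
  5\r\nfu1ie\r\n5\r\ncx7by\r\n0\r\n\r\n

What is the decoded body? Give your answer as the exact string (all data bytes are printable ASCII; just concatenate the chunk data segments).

Answer: fu1iecx7by

Derivation:
Chunk 1: stream[0..1]='5' size=0x5=5, data at stream[3..8]='fu1ie' -> body[0..5], body so far='fu1ie'
Chunk 2: stream[10..11]='5' size=0x5=5, data at stream[13..18]='cx7by' -> body[5..10], body so far='fu1iecx7by'
Chunk 3: stream[20..21]='0' size=0 (terminator). Final body='fu1iecx7by' (10 bytes)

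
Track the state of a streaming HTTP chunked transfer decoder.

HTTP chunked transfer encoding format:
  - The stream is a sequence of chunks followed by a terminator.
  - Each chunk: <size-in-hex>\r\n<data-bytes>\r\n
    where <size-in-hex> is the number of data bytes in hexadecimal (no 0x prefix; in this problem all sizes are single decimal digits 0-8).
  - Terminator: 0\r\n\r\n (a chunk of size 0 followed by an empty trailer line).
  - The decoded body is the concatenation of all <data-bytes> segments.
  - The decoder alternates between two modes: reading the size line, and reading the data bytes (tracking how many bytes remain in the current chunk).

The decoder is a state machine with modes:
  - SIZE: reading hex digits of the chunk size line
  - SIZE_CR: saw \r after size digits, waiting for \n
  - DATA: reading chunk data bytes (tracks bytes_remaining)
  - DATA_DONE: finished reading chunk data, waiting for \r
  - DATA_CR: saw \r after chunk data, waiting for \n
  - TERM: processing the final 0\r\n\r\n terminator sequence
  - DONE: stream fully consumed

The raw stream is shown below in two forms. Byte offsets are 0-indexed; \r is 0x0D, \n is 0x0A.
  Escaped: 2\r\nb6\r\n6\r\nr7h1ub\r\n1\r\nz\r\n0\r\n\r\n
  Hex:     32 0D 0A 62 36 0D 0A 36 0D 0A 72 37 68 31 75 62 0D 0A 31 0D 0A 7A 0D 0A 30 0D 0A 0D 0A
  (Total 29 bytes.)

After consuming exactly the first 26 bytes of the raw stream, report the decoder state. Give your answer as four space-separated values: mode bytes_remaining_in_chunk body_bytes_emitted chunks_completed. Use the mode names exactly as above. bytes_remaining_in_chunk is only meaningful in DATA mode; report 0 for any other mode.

Answer: SIZE_CR 0 9 3

Derivation:
Byte 0 = '2': mode=SIZE remaining=0 emitted=0 chunks_done=0
Byte 1 = 0x0D: mode=SIZE_CR remaining=0 emitted=0 chunks_done=0
Byte 2 = 0x0A: mode=DATA remaining=2 emitted=0 chunks_done=0
Byte 3 = 'b': mode=DATA remaining=1 emitted=1 chunks_done=0
Byte 4 = '6': mode=DATA_DONE remaining=0 emitted=2 chunks_done=0
Byte 5 = 0x0D: mode=DATA_CR remaining=0 emitted=2 chunks_done=0
Byte 6 = 0x0A: mode=SIZE remaining=0 emitted=2 chunks_done=1
Byte 7 = '6': mode=SIZE remaining=0 emitted=2 chunks_done=1
Byte 8 = 0x0D: mode=SIZE_CR remaining=0 emitted=2 chunks_done=1
Byte 9 = 0x0A: mode=DATA remaining=6 emitted=2 chunks_done=1
Byte 10 = 'r': mode=DATA remaining=5 emitted=3 chunks_done=1
Byte 11 = '7': mode=DATA remaining=4 emitted=4 chunks_done=1
Byte 12 = 'h': mode=DATA remaining=3 emitted=5 chunks_done=1
Byte 13 = '1': mode=DATA remaining=2 emitted=6 chunks_done=1
Byte 14 = 'u': mode=DATA remaining=1 emitted=7 chunks_done=1
Byte 15 = 'b': mode=DATA_DONE remaining=0 emitted=8 chunks_done=1
Byte 16 = 0x0D: mode=DATA_CR remaining=0 emitted=8 chunks_done=1
Byte 17 = 0x0A: mode=SIZE remaining=0 emitted=8 chunks_done=2
Byte 18 = '1': mode=SIZE remaining=0 emitted=8 chunks_done=2
Byte 19 = 0x0D: mode=SIZE_CR remaining=0 emitted=8 chunks_done=2
Byte 20 = 0x0A: mode=DATA remaining=1 emitted=8 chunks_done=2
Byte 21 = 'z': mode=DATA_DONE remaining=0 emitted=9 chunks_done=2
Byte 22 = 0x0D: mode=DATA_CR remaining=0 emitted=9 chunks_done=2
Byte 23 = 0x0A: mode=SIZE remaining=0 emitted=9 chunks_done=3
Byte 24 = '0': mode=SIZE remaining=0 emitted=9 chunks_done=3
Byte 25 = 0x0D: mode=SIZE_CR remaining=0 emitted=9 chunks_done=3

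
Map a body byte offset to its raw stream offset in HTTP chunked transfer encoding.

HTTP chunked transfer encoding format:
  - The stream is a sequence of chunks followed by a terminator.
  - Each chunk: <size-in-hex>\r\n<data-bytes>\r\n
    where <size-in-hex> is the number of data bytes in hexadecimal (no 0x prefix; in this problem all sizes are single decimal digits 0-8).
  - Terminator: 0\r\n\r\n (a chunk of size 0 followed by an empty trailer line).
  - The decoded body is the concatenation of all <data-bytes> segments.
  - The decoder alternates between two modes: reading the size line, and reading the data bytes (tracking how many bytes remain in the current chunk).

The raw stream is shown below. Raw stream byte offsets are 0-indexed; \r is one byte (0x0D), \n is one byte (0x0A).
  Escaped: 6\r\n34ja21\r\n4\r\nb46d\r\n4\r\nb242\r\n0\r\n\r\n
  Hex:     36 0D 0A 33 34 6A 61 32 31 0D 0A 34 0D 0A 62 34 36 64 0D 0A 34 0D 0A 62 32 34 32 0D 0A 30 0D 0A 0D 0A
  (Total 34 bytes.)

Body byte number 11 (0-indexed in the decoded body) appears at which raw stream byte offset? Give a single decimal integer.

Answer: 24

Derivation:
Chunk 1: stream[0..1]='6' size=0x6=6, data at stream[3..9]='34ja21' -> body[0..6], body so far='34ja21'
Chunk 2: stream[11..12]='4' size=0x4=4, data at stream[14..18]='b46d' -> body[6..10], body so far='34ja21b46d'
Chunk 3: stream[20..21]='4' size=0x4=4, data at stream[23..27]='b242' -> body[10..14], body so far='34ja21b46db242'
Chunk 4: stream[29..30]='0' size=0 (terminator). Final body='34ja21b46db242' (14 bytes)
Body byte 11 at stream offset 24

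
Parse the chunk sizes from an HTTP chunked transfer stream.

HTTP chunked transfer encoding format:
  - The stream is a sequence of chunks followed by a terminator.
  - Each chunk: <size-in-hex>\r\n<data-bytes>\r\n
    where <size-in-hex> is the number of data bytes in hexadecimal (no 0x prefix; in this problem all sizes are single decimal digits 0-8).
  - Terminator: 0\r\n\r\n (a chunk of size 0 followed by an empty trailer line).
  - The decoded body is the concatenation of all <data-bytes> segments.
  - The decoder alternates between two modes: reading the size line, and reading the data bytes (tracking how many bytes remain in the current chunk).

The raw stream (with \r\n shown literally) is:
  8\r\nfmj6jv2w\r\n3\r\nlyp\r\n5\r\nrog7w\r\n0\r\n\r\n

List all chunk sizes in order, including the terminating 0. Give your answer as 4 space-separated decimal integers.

Answer: 8 3 5 0

Derivation:
Chunk 1: stream[0..1]='8' size=0x8=8, data at stream[3..11]='fmj6jv2w' -> body[0..8], body so far='fmj6jv2w'
Chunk 2: stream[13..14]='3' size=0x3=3, data at stream[16..19]='lyp' -> body[8..11], body so far='fmj6jv2wlyp'
Chunk 3: stream[21..22]='5' size=0x5=5, data at stream[24..29]='rog7w' -> body[11..16], body so far='fmj6jv2wlyprog7w'
Chunk 4: stream[31..32]='0' size=0 (terminator). Final body='fmj6jv2wlyprog7w' (16 bytes)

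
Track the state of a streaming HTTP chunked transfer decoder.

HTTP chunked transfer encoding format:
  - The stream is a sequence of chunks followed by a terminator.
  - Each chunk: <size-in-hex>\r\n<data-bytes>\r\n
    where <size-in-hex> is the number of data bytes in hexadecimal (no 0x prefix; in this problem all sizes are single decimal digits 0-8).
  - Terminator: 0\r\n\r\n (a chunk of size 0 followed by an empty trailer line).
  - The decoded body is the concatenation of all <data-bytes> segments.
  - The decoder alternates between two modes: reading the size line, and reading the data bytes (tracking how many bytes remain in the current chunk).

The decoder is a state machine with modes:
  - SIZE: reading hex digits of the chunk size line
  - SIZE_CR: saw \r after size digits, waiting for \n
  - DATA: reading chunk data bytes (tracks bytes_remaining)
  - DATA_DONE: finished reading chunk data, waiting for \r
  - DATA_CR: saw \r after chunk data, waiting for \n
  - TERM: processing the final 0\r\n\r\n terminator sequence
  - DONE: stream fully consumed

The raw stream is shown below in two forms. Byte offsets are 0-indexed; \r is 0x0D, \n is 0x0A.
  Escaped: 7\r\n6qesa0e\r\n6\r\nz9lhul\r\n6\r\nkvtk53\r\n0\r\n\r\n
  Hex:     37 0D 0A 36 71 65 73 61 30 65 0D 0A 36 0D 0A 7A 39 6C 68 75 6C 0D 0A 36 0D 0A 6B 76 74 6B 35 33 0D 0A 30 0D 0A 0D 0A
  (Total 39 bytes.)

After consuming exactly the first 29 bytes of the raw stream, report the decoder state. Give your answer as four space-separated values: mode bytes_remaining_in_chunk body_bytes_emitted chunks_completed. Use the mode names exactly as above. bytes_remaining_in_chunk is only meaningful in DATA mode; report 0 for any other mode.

Byte 0 = '7': mode=SIZE remaining=0 emitted=0 chunks_done=0
Byte 1 = 0x0D: mode=SIZE_CR remaining=0 emitted=0 chunks_done=0
Byte 2 = 0x0A: mode=DATA remaining=7 emitted=0 chunks_done=0
Byte 3 = '6': mode=DATA remaining=6 emitted=1 chunks_done=0
Byte 4 = 'q': mode=DATA remaining=5 emitted=2 chunks_done=0
Byte 5 = 'e': mode=DATA remaining=4 emitted=3 chunks_done=0
Byte 6 = 's': mode=DATA remaining=3 emitted=4 chunks_done=0
Byte 7 = 'a': mode=DATA remaining=2 emitted=5 chunks_done=0
Byte 8 = '0': mode=DATA remaining=1 emitted=6 chunks_done=0
Byte 9 = 'e': mode=DATA_DONE remaining=0 emitted=7 chunks_done=0
Byte 10 = 0x0D: mode=DATA_CR remaining=0 emitted=7 chunks_done=0
Byte 11 = 0x0A: mode=SIZE remaining=0 emitted=7 chunks_done=1
Byte 12 = '6': mode=SIZE remaining=0 emitted=7 chunks_done=1
Byte 13 = 0x0D: mode=SIZE_CR remaining=0 emitted=7 chunks_done=1
Byte 14 = 0x0A: mode=DATA remaining=6 emitted=7 chunks_done=1
Byte 15 = 'z': mode=DATA remaining=5 emitted=8 chunks_done=1
Byte 16 = '9': mode=DATA remaining=4 emitted=9 chunks_done=1
Byte 17 = 'l': mode=DATA remaining=3 emitted=10 chunks_done=1
Byte 18 = 'h': mode=DATA remaining=2 emitted=11 chunks_done=1
Byte 19 = 'u': mode=DATA remaining=1 emitted=12 chunks_done=1
Byte 20 = 'l': mode=DATA_DONE remaining=0 emitted=13 chunks_done=1
Byte 21 = 0x0D: mode=DATA_CR remaining=0 emitted=13 chunks_done=1
Byte 22 = 0x0A: mode=SIZE remaining=0 emitted=13 chunks_done=2
Byte 23 = '6': mode=SIZE remaining=0 emitted=13 chunks_done=2
Byte 24 = 0x0D: mode=SIZE_CR remaining=0 emitted=13 chunks_done=2
Byte 25 = 0x0A: mode=DATA remaining=6 emitted=13 chunks_done=2
Byte 26 = 'k': mode=DATA remaining=5 emitted=14 chunks_done=2
Byte 27 = 'v': mode=DATA remaining=4 emitted=15 chunks_done=2
Byte 28 = 't': mode=DATA remaining=3 emitted=16 chunks_done=2

Answer: DATA 3 16 2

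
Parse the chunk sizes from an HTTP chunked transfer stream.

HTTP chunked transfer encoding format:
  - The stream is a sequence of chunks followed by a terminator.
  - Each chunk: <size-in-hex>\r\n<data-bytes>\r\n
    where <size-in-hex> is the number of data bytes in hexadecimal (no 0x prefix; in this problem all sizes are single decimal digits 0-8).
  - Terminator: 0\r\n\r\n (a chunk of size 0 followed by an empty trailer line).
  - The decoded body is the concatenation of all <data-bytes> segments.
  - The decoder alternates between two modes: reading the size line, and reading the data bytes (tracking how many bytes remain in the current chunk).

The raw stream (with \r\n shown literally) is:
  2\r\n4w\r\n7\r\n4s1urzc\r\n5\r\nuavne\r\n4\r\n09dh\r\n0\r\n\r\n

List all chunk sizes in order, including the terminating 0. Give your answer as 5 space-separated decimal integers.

Chunk 1: stream[0..1]='2' size=0x2=2, data at stream[3..5]='4w' -> body[0..2], body so far='4w'
Chunk 2: stream[7..8]='7' size=0x7=7, data at stream[10..17]='4s1urzc' -> body[2..9], body so far='4w4s1urzc'
Chunk 3: stream[19..20]='5' size=0x5=5, data at stream[22..27]='uavne' -> body[9..14], body so far='4w4s1urzcuavne'
Chunk 4: stream[29..30]='4' size=0x4=4, data at stream[32..36]='09dh' -> body[14..18], body so far='4w4s1urzcuavne09dh'
Chunk 5: stream[38..39]='0' size=0 (terminator). Final body='4w4s1urzcuavne09dh' (18 bytes)

Answer: 2 7 5 4 0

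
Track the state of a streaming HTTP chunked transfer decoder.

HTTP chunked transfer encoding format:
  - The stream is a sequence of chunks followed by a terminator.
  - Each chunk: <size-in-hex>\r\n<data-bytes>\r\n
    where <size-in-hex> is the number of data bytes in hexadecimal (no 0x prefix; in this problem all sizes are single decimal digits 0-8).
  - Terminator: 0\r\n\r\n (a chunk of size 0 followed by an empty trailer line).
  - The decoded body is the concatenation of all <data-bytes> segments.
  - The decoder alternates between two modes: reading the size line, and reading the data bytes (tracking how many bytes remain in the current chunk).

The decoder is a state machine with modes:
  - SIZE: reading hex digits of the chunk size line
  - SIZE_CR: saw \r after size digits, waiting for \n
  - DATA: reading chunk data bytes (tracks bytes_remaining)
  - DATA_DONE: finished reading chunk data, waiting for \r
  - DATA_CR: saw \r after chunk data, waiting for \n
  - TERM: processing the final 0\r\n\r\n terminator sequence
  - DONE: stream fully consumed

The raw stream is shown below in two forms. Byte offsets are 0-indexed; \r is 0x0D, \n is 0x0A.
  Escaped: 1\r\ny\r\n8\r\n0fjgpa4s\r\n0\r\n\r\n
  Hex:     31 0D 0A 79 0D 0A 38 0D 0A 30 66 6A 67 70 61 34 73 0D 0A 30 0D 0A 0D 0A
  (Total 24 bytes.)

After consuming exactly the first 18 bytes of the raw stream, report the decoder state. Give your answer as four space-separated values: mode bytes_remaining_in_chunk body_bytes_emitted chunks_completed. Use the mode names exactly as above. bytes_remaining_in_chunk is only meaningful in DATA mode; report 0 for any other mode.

Byte 0 = '1': mode=SIZE remaining=0 emitted=0 chunks_done=0
Byte 1 = 0x0D: mode=SIZE_CR remaining=0 emitted=0 chunks_done=0
Byte 2 = 0x0A: mode=DATA remaining=1 emitted=0 chunks_done=0
Byte 3 = 'y': mode=DATA_DONE remaining=0 emitted=1 chunks_done=0
Byte 4 = 0x0D: mode=DATA_CR remaining=0 emitted=1 chunks_done=0
Byte 5 = 0x0A: mode=SIZE remaining=0 emitted=1 chunks_done=1
Byte 6 = '8': mode=SIZE remaining=0 emitted=1 chunks_done=1
Byte 7 = 0x0D: mode=SIZE_CR remaining=0 emitted=1 chunks_done=1
Byte 8 = 0x0A: mode=DATA remaining=8 emitted=1 chunks_done=1
Byte 9 = '0': mode=DATA remaining=7 emitted=2 chunks_done=1
Byte 10 = 'f': mode=DATA remaining=6 emitted=3 chunks_done=1
Byte 11 = 'j': mode=DATA remaining=5 emitted=4 chunks_done=1
Byte 12 = 'g': mode=DATA remaining=4 emitted=5 chunks_done=1
Byte 13 = 'p': mode=DATA remaining=3 emitted=6 chunks_done=1
Byte 14 = 'a': mode=DATA remaining=2 emitted=7 chunks_done=1
Byte 15 = '4': mode=DATA remaining=1 emitted=8 chunks_done=1
Byte 16 = 's': mode=DATA_DONE remaining=0 emitted=9 chunks_done=1
Byte 17 = 0x0D: mode=DATA_CR remaining=0 emitted=9 chunks_done=1

Answer: DATA_CR 0 9 1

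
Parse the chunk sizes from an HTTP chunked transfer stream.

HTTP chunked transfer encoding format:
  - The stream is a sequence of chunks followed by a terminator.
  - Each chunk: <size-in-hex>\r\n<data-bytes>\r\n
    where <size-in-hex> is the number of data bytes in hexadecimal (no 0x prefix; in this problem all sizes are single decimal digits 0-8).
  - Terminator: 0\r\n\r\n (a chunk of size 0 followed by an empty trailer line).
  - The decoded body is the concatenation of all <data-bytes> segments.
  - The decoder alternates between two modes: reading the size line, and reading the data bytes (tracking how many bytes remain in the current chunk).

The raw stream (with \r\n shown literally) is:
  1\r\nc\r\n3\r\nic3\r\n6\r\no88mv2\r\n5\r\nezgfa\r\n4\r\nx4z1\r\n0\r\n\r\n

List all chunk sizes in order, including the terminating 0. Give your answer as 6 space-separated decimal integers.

Answer: 1 3 6 5 4 0

Derivation:
Chunk 1: stream[0..1]='1' size=0x1=1, data at stream[3..4]='c' -> body[0..1], body so far='c'
Chunk 2: stream[6..7]='3' size=0x3=3, data at stream[9..12]='ic3' -> body[1..4], body so far='cic3'
Chunk 3: stream[14..15]='6' size=0x6=6, data at stream[17..23]='o88mv2' -> body[4..10], body so far='cic3o88mv2'
Chunk 4: stream[25..26]='5' size=0x5=5, data at stream[28..33]='ezgfa' -> body[10..15], body so far='cic3o88mv2ezgfa'
Chunk 5: stream[35..36]='4' size=0x4=4, data at stream[38..42]='x4z1' -> body[15..19], body so far='cic3o88mv2ezgfax4z1'
Chunk 6: stream[44..45]='0' size=0 (terminator). Final body='cic3o88mv2ezgfax4z1' (19 bytes)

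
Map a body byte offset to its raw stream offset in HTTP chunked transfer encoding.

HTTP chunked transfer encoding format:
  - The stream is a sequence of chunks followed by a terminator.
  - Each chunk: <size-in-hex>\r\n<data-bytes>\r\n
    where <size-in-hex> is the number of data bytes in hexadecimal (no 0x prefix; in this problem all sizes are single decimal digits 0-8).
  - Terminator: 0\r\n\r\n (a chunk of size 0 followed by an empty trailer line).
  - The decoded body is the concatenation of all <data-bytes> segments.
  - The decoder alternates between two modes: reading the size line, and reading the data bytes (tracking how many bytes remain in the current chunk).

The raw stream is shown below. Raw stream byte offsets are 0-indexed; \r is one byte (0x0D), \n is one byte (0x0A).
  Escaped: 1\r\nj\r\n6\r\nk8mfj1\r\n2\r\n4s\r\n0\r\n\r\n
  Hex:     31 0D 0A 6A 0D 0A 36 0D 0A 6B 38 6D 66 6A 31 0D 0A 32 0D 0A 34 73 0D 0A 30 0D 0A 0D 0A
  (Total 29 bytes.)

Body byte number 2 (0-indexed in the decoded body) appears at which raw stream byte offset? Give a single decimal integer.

Chunk 1: stream[0..1]='1' size=0x1=1, data at stream[3..4]='j' -> body[0..1], body so far='j'
Chunk 2: stream[6..7]='6' size=0x6=6, data at stream[9..15]='k8mfj1' -> body[1..7], body so far='jk8mfj1'
Chunk 3: stream[17..18]='2' size=0x2=2, data at stream[20..22]='4s' -> body[7..9], body so far='jk8mfj14s'
Chunk 4: stream[24..25]='0' size=0 (terminator). Final body='jk8mfj14s' (9 bytes)
Body byte 2 at stream offset 10

Answer: 10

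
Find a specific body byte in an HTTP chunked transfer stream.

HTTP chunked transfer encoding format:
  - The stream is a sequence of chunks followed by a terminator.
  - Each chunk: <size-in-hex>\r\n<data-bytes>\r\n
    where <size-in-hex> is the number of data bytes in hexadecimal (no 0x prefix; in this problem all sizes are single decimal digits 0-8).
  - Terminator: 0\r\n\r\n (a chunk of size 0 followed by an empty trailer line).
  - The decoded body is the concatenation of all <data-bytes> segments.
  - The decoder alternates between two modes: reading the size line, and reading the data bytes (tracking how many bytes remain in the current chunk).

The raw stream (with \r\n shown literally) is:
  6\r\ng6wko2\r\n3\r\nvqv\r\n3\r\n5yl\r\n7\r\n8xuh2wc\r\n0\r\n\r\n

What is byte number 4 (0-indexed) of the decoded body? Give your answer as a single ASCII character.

Chunk 1: stream[0..1]='6' size=0x6=6, data at stream[3..9]='g6wko2' -> body[0..6], body so far='g6wko2'
Chunk 2: stream[11..12]='3' size=0x3=3, data at stream[14..17]='vqv' -> body[6..9], body so far='g6wko2vqv'
Chunk 3: stream[19..20]='3' size=0x3=3, data at stream[22..25]='5yl' -> body[9..12], body so far='g6wko2vqv5yl'
Chunk 4: stream[27..28]='7' size=0x7=7, data at stream[30..37]='8xuh2wc' -> body[12..19], body so far='g6wko2vqv5yl8xuh2wc'
Chunk 5: stream[39..40]='0' size=0 (terminator). Final body='g6wko2vqv5yl8xuh2wc' (19 bytes)
Body byte 4 = 'o'

Answer: o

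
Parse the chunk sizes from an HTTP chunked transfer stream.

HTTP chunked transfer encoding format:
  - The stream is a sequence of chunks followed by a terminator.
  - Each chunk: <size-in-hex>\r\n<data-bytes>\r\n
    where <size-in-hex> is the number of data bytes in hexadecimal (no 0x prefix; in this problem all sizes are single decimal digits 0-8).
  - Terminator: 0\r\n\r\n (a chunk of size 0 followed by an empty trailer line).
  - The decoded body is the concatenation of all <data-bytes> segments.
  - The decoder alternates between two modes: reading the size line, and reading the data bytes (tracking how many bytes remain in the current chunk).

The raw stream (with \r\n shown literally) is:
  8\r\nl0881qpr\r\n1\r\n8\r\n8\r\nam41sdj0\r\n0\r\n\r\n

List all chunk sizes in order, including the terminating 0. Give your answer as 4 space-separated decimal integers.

Chunk 1: stream[0..1]='8' size=0x8=8, data at stream[3..11]='l0881qpr' -> body[0..8], body so far='l0881qpr'
Chunk 2: stream[13..14]='1' size=0x1=1, data at stream[16..17]='8' -> body[8..9], body so far='l0881qpr8'
Chunk 3: stream[19..20]='8' size=0x8=8, data at stream[22..30]='am41sdj0' -> body[9..17], body so far='l0881qpr8am41sdj0'
Chunk 4: stream[32..33]='0' size=0 (terminator). Final body='l0881qpr8am41sdj0' (17 bytes)

Answer: 8 1 8 0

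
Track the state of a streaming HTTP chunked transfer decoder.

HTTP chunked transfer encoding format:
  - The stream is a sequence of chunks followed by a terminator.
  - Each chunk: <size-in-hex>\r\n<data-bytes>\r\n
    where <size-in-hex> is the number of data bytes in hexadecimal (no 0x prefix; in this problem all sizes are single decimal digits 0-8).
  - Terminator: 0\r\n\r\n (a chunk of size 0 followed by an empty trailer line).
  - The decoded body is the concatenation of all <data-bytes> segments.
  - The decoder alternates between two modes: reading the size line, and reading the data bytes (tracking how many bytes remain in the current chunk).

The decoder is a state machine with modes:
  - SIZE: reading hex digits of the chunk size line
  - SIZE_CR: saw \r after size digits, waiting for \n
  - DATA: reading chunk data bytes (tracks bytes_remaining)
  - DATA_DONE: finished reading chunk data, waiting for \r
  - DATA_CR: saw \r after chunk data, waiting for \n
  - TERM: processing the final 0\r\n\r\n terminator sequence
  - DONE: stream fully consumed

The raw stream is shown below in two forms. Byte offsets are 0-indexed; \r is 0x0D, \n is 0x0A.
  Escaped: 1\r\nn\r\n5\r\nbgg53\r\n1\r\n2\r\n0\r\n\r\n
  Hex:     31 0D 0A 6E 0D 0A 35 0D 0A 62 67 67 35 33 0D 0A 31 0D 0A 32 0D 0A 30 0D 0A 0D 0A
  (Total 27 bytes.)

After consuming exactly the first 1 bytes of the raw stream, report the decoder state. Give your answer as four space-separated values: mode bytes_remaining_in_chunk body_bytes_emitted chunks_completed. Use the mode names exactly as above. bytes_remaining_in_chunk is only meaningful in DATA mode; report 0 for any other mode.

Byte 0 = '1': mode=SIZE remaining=0 emitted=0 chunks_done=0

Answer: SIZE 0 0 0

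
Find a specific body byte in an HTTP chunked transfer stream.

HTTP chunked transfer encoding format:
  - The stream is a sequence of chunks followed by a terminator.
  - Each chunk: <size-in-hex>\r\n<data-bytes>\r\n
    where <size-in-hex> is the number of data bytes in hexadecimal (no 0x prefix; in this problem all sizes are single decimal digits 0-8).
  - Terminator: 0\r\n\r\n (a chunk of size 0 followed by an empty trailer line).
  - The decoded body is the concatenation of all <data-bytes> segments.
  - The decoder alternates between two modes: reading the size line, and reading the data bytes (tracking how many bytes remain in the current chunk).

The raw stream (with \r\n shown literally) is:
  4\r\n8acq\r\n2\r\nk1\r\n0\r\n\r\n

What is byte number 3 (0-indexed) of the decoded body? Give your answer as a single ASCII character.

Answer: q

Derivation:
Chunk 1: stream[0..1]='4' size=0x4=4, data at stream[3..7]='8acq' -> body[0..4], body so far='8acq'
Chunk 2: stream[9..10]='2' size=0x2=2, data at stream[12..14]='k1' -> body[4..6], body so far='8acqk1'
Chunk 3: stream[16..17]='0' size=0 (terminator). Final body='8acqk1' (6 bytes)
Body byte 3 = 'q'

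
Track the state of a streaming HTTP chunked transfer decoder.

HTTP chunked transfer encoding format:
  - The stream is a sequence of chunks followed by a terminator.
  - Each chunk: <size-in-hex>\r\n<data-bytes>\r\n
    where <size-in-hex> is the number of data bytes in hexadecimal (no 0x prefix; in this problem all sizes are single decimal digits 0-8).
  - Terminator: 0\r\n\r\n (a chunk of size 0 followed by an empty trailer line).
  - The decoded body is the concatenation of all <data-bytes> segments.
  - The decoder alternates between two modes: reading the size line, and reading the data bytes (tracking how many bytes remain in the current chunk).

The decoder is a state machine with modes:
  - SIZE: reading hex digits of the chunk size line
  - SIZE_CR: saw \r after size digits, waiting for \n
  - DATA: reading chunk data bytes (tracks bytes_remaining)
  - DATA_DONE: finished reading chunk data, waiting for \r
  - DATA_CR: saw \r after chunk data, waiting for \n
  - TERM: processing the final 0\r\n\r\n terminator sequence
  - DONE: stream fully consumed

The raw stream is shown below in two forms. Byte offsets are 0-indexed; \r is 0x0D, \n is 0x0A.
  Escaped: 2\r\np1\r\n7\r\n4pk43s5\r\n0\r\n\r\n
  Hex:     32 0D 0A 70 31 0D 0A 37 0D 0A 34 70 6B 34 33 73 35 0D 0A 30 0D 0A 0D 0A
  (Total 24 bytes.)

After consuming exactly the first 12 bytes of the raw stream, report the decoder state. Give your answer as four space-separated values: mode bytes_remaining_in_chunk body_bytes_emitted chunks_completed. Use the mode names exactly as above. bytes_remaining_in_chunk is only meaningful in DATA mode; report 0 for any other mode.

Byte 0 = '2': mode=SIZE remaining=0 emitted=0 chunks_done=0
Byte 1 = 0x0D: mode=SIZE_CR remaining=0 emitted=0 chunks_done=0
Byte 2 = 0x0A: mode=DATA remaining=2 emitted=0 chunks_done=0
Byte 3 = 'p': mode=DATA remaining=1 emitted=1 chunks_done=0
Byte 4 = '1': mode=DATA_DONE remaining=0 emitted=2 chunks_done=0
Byte 5 = 0x0D: mode=DATA_CR remaining=0 emitted=2 chunks_done=0
Byte 6 = 0x0A: mode=SIZE remaining=0 emitted=2 chunks_done=1
Byte 7 = '7': mode=SIZE remaining=0 emitted=2 chunks_done=1
Byte 8 = 0x0D: mode=SIZE_CR remaining=0 emitted=2 chunks_done=1
Byte 9 = 0x0A: mode=DATA remaining=7 emitted=2 chunks_done=1
Byte 10 = '4': mode=DATA remaining=6 emitted=3 chunks_done=1
Byte 11 = 'p': mode=DATA remaining=5 emitted=4 chunks_done=1

Answer: DATA 5 4 1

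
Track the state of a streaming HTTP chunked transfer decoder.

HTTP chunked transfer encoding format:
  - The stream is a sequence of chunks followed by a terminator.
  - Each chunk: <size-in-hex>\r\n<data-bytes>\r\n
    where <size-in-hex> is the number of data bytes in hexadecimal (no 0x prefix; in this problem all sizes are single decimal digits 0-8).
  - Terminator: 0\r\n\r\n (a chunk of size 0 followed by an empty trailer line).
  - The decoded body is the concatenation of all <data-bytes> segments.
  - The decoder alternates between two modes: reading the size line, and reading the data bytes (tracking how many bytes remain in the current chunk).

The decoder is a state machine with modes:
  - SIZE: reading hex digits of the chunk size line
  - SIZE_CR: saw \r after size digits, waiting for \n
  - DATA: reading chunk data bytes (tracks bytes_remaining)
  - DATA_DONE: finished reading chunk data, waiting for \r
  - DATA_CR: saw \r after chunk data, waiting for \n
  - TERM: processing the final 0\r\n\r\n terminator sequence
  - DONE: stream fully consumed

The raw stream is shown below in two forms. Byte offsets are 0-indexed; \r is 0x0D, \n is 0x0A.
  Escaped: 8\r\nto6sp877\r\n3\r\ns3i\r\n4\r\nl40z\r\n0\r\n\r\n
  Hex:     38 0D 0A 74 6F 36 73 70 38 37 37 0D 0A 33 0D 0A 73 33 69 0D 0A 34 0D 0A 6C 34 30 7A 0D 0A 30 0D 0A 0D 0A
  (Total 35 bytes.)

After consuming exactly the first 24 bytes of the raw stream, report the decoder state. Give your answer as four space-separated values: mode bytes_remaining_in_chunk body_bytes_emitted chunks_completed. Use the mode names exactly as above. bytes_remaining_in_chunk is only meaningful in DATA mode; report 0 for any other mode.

Byte 0 = '8': mode=SIZE remaining=0 emitted=0 chunks_done=0
Byte 1 = 0x0D: mode=SIZE_CR remaining=0 emitted=0 chunks_done=0
Byte 2 = 0x0A: mode=DATA remaining=8 emitted=0 chunks_done=0
Byte 3 = 't': mode=DATA remaining=7 emitted=1 chunks_done=0
Byte 4 = 'o': mode=DATA remaining=6 emitted=2 chunks_done=0
Byte 5 = '6': mode=DATA remaining=5 emitted=3 chunks_done=0
Byte 6 = 's': mode=DATA remaining=4 emitted=4 chunks_done=0
Byte 7 = 'p': mode=DATA remaining=3 emitted=5 chunks_done=0
Byte 8 = '8': mode=DATA remaining=2 emitted=6 chunks_done=0
Byte 9 = '7': mode=DATA remaining=1 emitted=7 chunks_done=0
Byte 10 = '7': mode=DATA_DONE remaining=0 emitted=8 chunks_done=0
Byte 11 = 0x0D: mode=DATA_CR remaining=0 emitted=8 chunks_done=0
Byte 12 = 0x0A: mode=SIZE remaining=0 emitted=8 chunks_done=1
Byte 13 = '3': mode=SIZE remaining=0 emitted=8 chunks_done=1
Byte 14 = 0x0D: mode=SIZE_CR remaining=0 emitted=8 chunks_done=1
Byte 15 = 0x0A: mode=DATA remaining=3 emitted=8 chunks_done=1
Byte 16 = 's': mode=DATA remaining=2 emitted=9 chunks_done=1
Byte 17 = '3': mode=DATA remaining=1 emitted=10 chunks_done=1
Byte 18 = 'i': mode=DATA_DONE remaining=0 emitted=11 chunks_done=1
Byte 19 = 0x0D: mode=DATA_CR remaining=0 emitted=11 chunks_done=1
Byte 20 = 0x0A: mode=SIZE remaining=0 emitted=11 chunks_done=2
Byte 21 = '4': mode=SIZE remaining=0 emitted=11 chunks_done=2
Byte 22 = 0x0D: mode=SIZE_CR remaining=0 emitted=11 chunks_done=2
Byte 23 = 0x0A: mode=DATA remaining=4 emitted=11 chunks_done=2

Answer: DATA 4 11 2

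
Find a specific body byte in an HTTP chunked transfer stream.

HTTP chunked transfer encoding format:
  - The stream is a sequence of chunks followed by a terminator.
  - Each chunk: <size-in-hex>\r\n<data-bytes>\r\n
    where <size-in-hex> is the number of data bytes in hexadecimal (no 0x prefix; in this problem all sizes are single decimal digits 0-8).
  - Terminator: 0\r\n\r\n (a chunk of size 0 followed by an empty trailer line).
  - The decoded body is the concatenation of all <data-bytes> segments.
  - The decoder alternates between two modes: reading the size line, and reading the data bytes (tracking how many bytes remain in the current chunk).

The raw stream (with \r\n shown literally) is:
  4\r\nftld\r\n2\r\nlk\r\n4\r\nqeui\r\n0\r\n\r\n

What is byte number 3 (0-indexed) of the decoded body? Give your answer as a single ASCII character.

Answer: d

Derivation:
Chunk 1: stream[0..1]='4' size=0x4=4, data at stream[3..7]='ftld' -> body[0..4], body so far='ftld'
Chunk 2: stream[9..10]='2' size=0x2=2, data at stream[12..14]='lk' -> body[4..6], body so far='ftldlk'
Chunk 3: stream[16..17]='4' size=0x4=4, data at stream[19..23]='qeui' -> body[6..10], body so far='ftldlkqeui'
Chunk 4: stream[25..26]='0' size=0 (terminator). Final body='ftldlkqeui' (10 bytes)
Body byte 3 = 'd'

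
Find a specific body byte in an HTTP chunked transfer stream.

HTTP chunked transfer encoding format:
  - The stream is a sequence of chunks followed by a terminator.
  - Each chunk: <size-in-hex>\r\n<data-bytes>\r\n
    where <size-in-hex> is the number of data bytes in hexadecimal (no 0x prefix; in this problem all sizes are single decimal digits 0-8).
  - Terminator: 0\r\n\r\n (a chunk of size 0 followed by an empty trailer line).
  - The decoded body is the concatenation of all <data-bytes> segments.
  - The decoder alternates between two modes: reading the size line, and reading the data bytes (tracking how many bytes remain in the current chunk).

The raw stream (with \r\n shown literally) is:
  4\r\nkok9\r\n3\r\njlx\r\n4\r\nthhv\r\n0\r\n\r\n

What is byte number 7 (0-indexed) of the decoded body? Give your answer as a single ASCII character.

Chunk 1: stream[0..1]='4' size=0x4=4, data at stream[3..7]='kok9' -> body[0..4], body so far='kok9'
Chunk 2: stream[9..10]='3' size=0x3=3, data at stream[12..15]='jlx' -> body[4..7], body so far='kok9jlx'
Chunk 3: stream[17..18]='4' size=0x4=4, data at stream[20..24]='thhv' -> body[7..11], body so far='kok9jlxthhv'
Chunk 4: stream[26..27]='0' size=0 (terminator). Final body='kok9jlxthhv' (11 bytes)
Body byte 7 = 't'

Answer: t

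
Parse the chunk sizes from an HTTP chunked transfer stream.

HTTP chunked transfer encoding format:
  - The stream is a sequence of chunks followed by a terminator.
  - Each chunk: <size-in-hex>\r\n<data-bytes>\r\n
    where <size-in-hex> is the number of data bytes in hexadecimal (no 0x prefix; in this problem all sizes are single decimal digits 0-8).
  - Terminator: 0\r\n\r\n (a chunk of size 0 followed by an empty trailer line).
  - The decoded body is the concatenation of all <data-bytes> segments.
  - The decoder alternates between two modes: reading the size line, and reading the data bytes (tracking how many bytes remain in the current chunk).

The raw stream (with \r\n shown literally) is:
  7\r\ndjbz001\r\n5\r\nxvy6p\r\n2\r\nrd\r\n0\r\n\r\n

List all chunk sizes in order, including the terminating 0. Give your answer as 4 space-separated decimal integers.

Answer: 7 5 2 0

Derivation:
Chunk 1: stream[0..1]='7' size=0x7=7, data at stream[3..10]='djbz001' -> body[0..7], body so far='djbz001'
Chunk 2: stream[12..13]='5' size=0x5=5, data at stream[15..20]='xvy6p' -> body[7..12], body so far='djbz001xvy6p'
Chunk 3: stream[22..23]='2' size=0x2=2, data at stream[25..27]='rd' -> body[12..14], body so far='djbz001xvy6prd'
Chunk 4: stream[29..30]='0' size=0 (terminator). Final body='djbz001xvy6prd' (14 bytes)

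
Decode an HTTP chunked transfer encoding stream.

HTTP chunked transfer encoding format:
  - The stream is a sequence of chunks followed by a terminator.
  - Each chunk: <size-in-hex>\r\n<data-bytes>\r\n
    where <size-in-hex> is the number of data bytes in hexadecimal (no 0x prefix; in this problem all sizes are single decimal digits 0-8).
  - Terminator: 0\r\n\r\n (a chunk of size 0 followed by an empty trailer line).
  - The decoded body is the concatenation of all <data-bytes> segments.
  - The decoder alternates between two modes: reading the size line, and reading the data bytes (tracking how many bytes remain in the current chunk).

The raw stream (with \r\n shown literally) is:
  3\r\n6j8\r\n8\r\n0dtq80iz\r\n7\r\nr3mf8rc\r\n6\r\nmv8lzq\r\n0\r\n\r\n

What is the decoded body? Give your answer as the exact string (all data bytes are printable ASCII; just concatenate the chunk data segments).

Chunk 1: stream[0..1]='3' size=0x3=3, data at stream[3..6]='6j8' -> body[0..3], body so far='6j8'
Chunk 2: stream[8..9]='8' size=0x8=8, data at stream[11..19]='0dtq80iz' -> body[3..11], body so far='6j80dtq80iz'
Chunk 3: stream[21..22]='7' size=0x7=7, data at stream[24..31]='r3mf8rc' -> body[11..18], body so far='6j80dtq80izr3mf8rc'
Chunk 4: stream[33..34]='6' size=0x6=6, data at stream[36..42]='mv8lzq' -> body[18..24], body so far='6j80dtq80izr3mf8rcmv8lzq'
Chunk 5: stream[44..45]='0' size=0 (terminator). Final body='6j80dtq80izr3mf8rcmv8lzq' (24 bytes)

Answer: 6j80dtq80izr3mf8rcmv8lzq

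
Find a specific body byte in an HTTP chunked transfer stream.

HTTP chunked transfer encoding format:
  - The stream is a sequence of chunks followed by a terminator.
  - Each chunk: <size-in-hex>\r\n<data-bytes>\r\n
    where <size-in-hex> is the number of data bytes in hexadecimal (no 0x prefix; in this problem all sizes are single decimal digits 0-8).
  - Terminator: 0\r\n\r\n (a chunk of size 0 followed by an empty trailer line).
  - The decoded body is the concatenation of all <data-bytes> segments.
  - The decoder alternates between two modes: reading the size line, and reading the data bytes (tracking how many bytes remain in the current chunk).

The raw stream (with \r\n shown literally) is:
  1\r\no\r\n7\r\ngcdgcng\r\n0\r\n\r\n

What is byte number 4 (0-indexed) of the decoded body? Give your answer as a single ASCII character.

Chunk 1: stream[0..1]='1' size=0x1=1, data at stream[3..4]='o' -> body[0..1], body so far='o'
Chunk 2: stream[6..7]='7' size=0x7=7, data at stream[9..16]='gcdgcng' -> body[1..8], body so far='ogcdgcng'
Chunk 3: stream[18..19]='0' size=0 (terminator). Final body='ogcdgcng' (8 bytes)
Body byte 4 = 'g'

Answer: g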